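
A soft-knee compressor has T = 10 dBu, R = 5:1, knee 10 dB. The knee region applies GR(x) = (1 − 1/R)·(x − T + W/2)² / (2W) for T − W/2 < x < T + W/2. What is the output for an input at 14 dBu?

x − T + W/2 = 14 − 10 + 5 = 9.
GR = (1 − 1/5) × 9² / 20 = 0.8 × 81 / 20 = 3.24 dB.
Output = 14 − 3.24 = 10.76 dBu.

10.76 dBu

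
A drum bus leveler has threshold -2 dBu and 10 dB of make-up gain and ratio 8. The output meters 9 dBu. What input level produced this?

6 dBu

Stripping the +10 dB make-up gives -1 dBu at the gain stage.
That's 1 dB above the -2 dBu threshold.
Input overshoot = R × output overshoot = 8 dB → input = -2 + 8 = 6 dBu.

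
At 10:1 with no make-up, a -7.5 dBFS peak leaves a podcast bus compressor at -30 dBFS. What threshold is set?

-32.5 dBFS

Gain reduction = -7.5 − (-30) = 22.5 dB; output overshoot = GR / (R − 1) = 22.5 / 9 = 2.5 dB.
Threshold = output − output overshoot = -30 − 2.5 = -32.5 dBFS.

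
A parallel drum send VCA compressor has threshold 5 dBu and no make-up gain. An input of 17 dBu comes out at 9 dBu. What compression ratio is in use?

3:1

Input overshoot = 17 − 5 = 12 dB; output overshoot = 9 − 5 = 4 dB.
Ratio = 12 / 4 = 3.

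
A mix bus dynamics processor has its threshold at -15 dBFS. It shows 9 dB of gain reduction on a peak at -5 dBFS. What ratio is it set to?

Input overshoot = -5 − (-15) = 10 dB.
Output overshoot = 10 − 9 = 1 dB.
Ratio = input overshoot / output overshoot = 10 / 1 = 10.

10:1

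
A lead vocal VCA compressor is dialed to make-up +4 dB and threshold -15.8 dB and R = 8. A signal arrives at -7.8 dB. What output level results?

Overshoot: -7.8 − (-15.8) = 8 dB.
The 8 dB excess becomes 1 dB after 8:1 reduction.
So the level is -15.8 + 1 = -14.8 dB; make-up adds 4 dB, giving -10.8 dB.

-10.8 dB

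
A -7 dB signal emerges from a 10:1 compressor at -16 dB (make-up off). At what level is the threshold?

-17 dB

Gain reduction = -7 − (-16) = 9 dB; output overshoot = GR / (R − 1) = 9 / 9 = 1 dB.
Threshold = output − output overshoot = -16 − 1 = -17 dB.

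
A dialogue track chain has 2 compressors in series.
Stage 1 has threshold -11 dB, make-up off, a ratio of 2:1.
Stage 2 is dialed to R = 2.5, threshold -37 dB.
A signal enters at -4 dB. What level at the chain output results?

Stage 1: overshoot 7 dB → 7/2 = 3.5 dB → -7.5 dB.
Stage 2: -7.5 dB is 29.5 dB over -37 dB; at 2.5:1 that becomes 11.8 dB over, giving -25.2 dB.

-25.2 dB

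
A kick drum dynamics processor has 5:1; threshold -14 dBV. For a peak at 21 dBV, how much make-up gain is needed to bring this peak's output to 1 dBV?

The peak compresses to -14 + 35/5 = -7 dBV.
To reach 1 dBV requires 1 − (-7) = 8 dB of make-up.

8 dB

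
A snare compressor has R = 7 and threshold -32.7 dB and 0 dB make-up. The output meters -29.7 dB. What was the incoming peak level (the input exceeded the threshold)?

-11.7 dB

Post-compression overshoot = -29.7 − (-32.7) = 3 dB.
Input overshoot = R × output overshoot = 21 dB → input = -32.7 + 21 = -11.7 dB.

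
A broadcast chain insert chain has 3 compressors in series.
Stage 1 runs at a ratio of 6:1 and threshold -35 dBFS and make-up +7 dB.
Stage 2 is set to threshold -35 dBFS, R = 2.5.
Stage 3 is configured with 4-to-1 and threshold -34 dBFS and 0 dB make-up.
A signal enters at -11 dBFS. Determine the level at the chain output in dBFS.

Stage 1: 24 dB above -35 dBFS, reduced 6:1 to 4 dB above → -31 dBFS; +7 dB make-up → -24 dBFS.
Stage 2: overshoot 11 dB → 11/2.5 = 4.4 dB → -30.6 dBFS.
Stage 3: 3.4 dB above -34 dBFS, reduced 4:1 to 0.85 dB above → -33.15 dBFS.

-33.15 dBFS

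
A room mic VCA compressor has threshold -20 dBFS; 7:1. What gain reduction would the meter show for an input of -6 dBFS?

Overshoot = -6 − (-20) = 14 dB.
After 7:1 compression the overshoot becomes 14/7 = 2 dB.
Gain reduction = 14 − 2 = 12 dB.

12 dB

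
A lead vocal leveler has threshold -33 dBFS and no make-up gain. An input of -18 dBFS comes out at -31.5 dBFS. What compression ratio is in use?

Input overshoot = -18 − (-33) = 15 dB; output overshoot = -31.5 − (-33) = 1.5 dB.
Ratio = 15 / 1.5 = 10.

10:1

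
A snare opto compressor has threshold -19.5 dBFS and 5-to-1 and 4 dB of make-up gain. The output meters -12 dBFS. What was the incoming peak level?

Stripping the +4 dB make-up gives -16 dBFS at the gain stage.
The compressed level sits -16 − (-19.5) = 3.5 dB over threshold.
Input overshoot = R × output overshoot = 17.5 dB → input = -19.5 + 17.5 = -2 dBFS.

-2 dBFS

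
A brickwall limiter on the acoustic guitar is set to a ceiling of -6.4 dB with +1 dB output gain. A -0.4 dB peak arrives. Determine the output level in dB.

A brickwall limiter is an ∞:1 compressor: any input above the ceiling is clamped to -6.4 dB.
Output gain then adds 1 dB: -6.4 + 1 = -5.4 dB.

-5.4 dB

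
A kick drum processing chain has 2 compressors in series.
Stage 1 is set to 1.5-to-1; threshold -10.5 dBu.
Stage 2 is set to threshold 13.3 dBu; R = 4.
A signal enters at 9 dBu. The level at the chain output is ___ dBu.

Stage 1: 19.5 dB above -10.5 dBu, reduced 1.5:1 to 13 dB above → 2.5 dBu.
Stage 2: 2.5 dBu is at or below the 13.3 dBu threshold — no compression; output 2.5 dBu.

2.5 dBu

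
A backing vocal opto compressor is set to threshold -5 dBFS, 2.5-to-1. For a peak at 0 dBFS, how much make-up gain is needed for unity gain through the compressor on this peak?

Overshoot 5 dB → 5/2.5 = 2 dB after compression, so the compressed level is -5 + 2 = -3 dBFS.
Make-up = target − compressed = 0 − (-3) = 3 dB.

3 dB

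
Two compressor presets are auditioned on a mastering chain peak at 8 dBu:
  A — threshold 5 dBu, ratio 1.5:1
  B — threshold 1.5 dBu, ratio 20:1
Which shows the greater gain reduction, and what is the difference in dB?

B, by 5.175 dB

A: GR = 3 − 3/1.5 = 1 dB.
B: GR = 6.5 − 6.5/20 = 6.175 dB.
B applies 5.175 dB more gain reduction.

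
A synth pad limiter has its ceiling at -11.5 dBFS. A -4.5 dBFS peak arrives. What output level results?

-11.5 dBFS

At ∞:1, everything above -11.5 dBFS is held at the ceiling.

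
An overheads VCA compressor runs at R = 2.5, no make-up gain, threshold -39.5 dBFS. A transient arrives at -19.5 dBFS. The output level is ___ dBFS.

The input is 20 dB above the -39.5 dBFS threshold.
2.5:1 compression reduces that to 20/2.5 = 8 dB over.
Output = -39.5 + 8 = -31.5 dBFS.

-31.5 dBFS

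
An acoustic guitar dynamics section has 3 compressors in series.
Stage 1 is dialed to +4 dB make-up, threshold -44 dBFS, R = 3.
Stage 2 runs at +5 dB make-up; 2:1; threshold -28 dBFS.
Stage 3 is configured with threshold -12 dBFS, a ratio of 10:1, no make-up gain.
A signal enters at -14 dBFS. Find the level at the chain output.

Stage 1: 30 dB above -44 dBFS, reduced 3:1 to 10 dB above → -34 dBFS; +4 dB make-up → -30 dBFS.
Stage 2: -30 dBFS ≤ -28 dBFS, so stage 2 doesn't engage; make-up brings it to -25 dBFS.
Stage 3: below threshold (-25 ≤ -12); passes unchanged; output -25 dBFS.

-25 dBFS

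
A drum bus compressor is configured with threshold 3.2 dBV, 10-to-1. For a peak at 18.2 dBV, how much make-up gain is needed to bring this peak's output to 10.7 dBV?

Without make-up, output = threshold + overshoot/10 = 3.2 + 1.5 = 4.7 dBV.
Gap to target: 6 dB.

6 dB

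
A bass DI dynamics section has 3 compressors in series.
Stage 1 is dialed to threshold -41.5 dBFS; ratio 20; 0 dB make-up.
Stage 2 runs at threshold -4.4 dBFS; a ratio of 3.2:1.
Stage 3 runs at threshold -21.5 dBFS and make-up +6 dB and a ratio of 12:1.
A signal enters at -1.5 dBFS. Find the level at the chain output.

-33.5 dBFS

Stage 1: overshoot 40 dB → 40/20 = 2 dB → -39.5 dBFS.
Stage 2: below threshold (-39.5 ≤ -4.4); passes unchanged; output -39.5 dBFS.
Stage 3: -39.5 dBFS ≤ -21.5 dBFS, so stage 3 doesn't engage; make-up brings it to -33.5 dBFS.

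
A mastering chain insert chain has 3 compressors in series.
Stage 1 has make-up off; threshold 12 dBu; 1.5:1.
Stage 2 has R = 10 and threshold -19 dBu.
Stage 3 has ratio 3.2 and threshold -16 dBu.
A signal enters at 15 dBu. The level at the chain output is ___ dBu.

-15.90625 dBu

Stage 1: 15 dBu is 3 dB over 12 dBu; at 1.5:1 that becomes 2 dB over, giving 14 dBu.
Stage 2: 33 dB above -19 dBu, reduced 10:1 to 3.3 dB above → -15.7 dBu.
Stage 3: 0.3 dB above -16 dBu, reduced 3.2:1 to 0.09375 dB above → -15.90625 dBu.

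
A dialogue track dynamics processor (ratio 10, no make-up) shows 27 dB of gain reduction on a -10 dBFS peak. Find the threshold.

Gain reduction = -10 − (-37) = 27 dB; output overshoot = GR / (R − 1) = 27 / 9 = 3 dB.
Threshold = output − output overshoot = -37 − 3 = -40 dBFS.

-40 dBFS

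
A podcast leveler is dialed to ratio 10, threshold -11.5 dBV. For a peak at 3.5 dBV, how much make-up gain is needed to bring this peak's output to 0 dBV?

Without make-up, output = threshold + overshoot/10 = -11.5 + 1.5 = -10 dBV.
Gap to target: 10 dB.

10 dB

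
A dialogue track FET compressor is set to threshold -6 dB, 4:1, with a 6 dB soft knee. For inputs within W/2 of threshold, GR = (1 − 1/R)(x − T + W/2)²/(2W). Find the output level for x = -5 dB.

-6 dB

x − T + W/2 = -5 − (-6) + 3 = 4.
GR = (1 − 1/4) × 4² / 12 = 0.75 × 16 / 12 = 1 dB.
Output = -5 − 1 = -6 dB.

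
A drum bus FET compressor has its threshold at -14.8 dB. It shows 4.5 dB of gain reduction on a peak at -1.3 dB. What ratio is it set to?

1.5:1

Input overshoot = -1.3 − (-14.8) = 13.5 dB.
Output overshoot = 13.5 − 4.5 = 9 dB.
Ratio = input overshoot / output overshoot = 13.5 / 9 = 1.5.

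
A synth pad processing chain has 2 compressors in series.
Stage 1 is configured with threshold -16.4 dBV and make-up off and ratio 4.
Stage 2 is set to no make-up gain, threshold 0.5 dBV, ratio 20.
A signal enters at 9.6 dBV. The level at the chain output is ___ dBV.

-9.9 dBV

Stage 1: 9.6 dBV is 26 dB over -16.4 dBV; at 4:1 that becomes 6.5 dB over, giving -9.9 dBV.
Stage 2: -9.9 dBV ≤ 0.5 dBV, so stage 2 doesn't engage; output -9.9 dBV.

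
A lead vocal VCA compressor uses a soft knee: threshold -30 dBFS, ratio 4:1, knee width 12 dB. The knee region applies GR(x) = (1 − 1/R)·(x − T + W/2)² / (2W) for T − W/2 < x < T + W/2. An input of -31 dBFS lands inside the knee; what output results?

-31.78125 dBFS

x − T + W/2 = -31 − (-30) + 6 = 5.
GR = (1 − 1/4) × 5² / 24 = 0.75 × 25 / 24 = 0.78125 dB.
Output = -31 − 0.78125 = -31.78125 dBFS.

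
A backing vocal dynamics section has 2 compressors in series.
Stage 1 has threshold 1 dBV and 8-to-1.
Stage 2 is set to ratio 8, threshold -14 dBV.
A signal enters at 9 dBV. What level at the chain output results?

-12 dBV

Stage 1: overshoot 8 dB → 8/8 = 1 dB → 2 dBV.
Stage 2: 2 dBV is 16 dB over -14 dBV; at 8:1 that becomes 2 dB over, giving -12 dBV.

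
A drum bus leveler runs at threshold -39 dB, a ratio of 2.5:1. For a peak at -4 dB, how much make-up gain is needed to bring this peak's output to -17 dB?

8 dB

Without make-up, output = threshold + overshoot/2.5 = -39 + 14 = -25 dB.
Gap to target: 8 dB.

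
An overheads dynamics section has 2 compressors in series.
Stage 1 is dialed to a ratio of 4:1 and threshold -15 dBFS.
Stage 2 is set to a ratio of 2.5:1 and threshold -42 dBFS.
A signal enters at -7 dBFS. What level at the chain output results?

Stage 1: -7 dBFS is 8 dB over -15 dBFS; at 4:1 that becomes 2 dB over, giving -13 dBFS.
Stage 2: 29 dB above -42 dBFS, reduced 2.5:1 to 11.6 dB above → -30.4 dBFS.

-30.4 dBFS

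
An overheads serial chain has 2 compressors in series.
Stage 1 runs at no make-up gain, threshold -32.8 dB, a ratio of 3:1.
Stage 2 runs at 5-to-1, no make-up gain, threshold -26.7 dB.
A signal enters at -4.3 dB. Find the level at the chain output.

Stage 1: overshoot 28.5 dB → 28.5/3 = 9.5 dB → -23.3 dB.
Stage 2: -23.3 dB is 3.4 dB over -26.7 dB; at 5:1 that becomes 0.68 dB over, giving -26.02 dB.

-26.02 dB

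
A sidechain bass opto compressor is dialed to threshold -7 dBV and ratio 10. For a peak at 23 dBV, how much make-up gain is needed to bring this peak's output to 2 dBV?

6 dB

Overshoot 30 dB → 30/10 = 3 dB after compression, so the compressed level is -7 + 3 = -4 dBV.
Make-up = target − compressed = 2 − (-4) = 6 dB.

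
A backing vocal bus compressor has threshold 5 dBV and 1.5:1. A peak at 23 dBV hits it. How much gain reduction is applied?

6 dB

The signal is 18 dB above threshold.
A 1.5:1 ratio leaves 12 dB of that excess.
Gain reduction = 18 − 12 = 6 dB.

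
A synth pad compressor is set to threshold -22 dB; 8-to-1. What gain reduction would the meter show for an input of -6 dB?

14 dB

Overshoot = -6 − (-22) = 16 dB.
After 8:1 compression the overshoot becomes 16/8 = 2 dB.
GR = overshoot in − overshoot out = 16 − 2 = 14 dB.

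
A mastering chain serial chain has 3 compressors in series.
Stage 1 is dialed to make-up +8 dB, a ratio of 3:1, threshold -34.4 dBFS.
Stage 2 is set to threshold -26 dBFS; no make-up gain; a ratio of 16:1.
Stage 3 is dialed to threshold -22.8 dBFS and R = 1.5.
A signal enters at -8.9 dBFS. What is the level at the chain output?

Stage 1: 25.5 dB above -34.4 dBFS, reduced 3:1 to 8.5 dB above → -25.9 dBFS; +8 dB make-up → -17.9 dBFS.
Stage 2: overshoot 8.1 dB → 8.1/16 = 0.50625 dB → -25.49375 dBFS.
Stage 3: below threshold (-25.49375 ≤ -22.8); passes unchanged; output -25.49375 dBFS.

-25.49375 dBFS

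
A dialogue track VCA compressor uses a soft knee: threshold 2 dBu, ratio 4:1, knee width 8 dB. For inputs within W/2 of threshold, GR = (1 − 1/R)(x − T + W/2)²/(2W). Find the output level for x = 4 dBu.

x − T + W/2 = 4 − 2 + 4 = 6.
GR = (1 − 1/4) × 6² / 16 = 0.75 × 36 / 16 = 1.6875 dB.
Output = 4 − 1.6875 = 2.3125 dBu.

2.3125 dBu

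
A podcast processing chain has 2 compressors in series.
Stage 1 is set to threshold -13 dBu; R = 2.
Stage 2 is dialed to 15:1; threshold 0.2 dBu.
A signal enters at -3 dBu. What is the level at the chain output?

-8 dBu

Stage 1: 10 dB above -13 dBu, reduced 2:1 to 5 dB above → -8 dBu.
Stage 2: -8 dBu is at or below the 0.2 dBu threshold — no compression; output -8 dBu.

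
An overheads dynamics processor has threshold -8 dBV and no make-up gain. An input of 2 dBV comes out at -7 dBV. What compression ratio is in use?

Input overshoot = 2 − (-8) = 10 dB; output overshoot = -7 − (-8) = 1 dB.
Ratio = 10 / 1 = 10.

10:1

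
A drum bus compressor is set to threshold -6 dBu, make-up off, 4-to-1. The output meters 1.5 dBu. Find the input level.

24 dBu

Post-compression overshoot = 1.5 − (-6) = 7.5 dB.
Before 4:1 compression the overshoot was 7.5 × 4 = 30 dB, so input = -6 + 30 = 24 dBu.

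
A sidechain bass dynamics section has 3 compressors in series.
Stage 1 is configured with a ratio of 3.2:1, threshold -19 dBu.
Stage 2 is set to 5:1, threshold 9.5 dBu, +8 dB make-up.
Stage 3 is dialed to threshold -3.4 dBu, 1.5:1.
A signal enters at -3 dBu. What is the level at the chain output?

Stage 1: -3 dBu is 16 dB over -19 dBu; at 3.2:1 that becomes 5 dB over, giving -14 dBu.
Stage 2: -14 dBu ≤ 9.5 dBu, so stage 2 doesn't engage; make-up brings it to -6 dBu.
Stage 3: -6 dBu ≤ -3.4 dBu, so stage 3 doesn't engage; output -6 dBu.

-6 dBu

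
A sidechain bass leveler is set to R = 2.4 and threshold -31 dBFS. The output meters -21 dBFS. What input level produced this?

-7 dBFS

Post-compression overshoot = -21 − (-31) = 10 dB.
Undo the ratio: input overshoot = 10 × 2.4 = 24 dB, giving input = -7 dBFS.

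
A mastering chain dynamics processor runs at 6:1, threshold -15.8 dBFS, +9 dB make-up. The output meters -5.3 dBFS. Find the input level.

Stripping the +9 dB make-up gives -14.3 dBFS at the gain stage.
The compressed level sits -14.3 − (-15.8) = 1.5 dB over threshold.
Input overshoot = R × output overshoot = 9 dB → input = -15.8 + 9 = -6.8 dBFS.

-6.8 dBFS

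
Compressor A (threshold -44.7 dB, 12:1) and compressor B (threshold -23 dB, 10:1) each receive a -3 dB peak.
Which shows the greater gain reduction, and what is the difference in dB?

A: 41.7 dB over, compressed to 3.475 dB over, so 38.225 dB of GR.
B: 20 dB over, compressed to 2 dB over, so 18 dB of GR.
Difference: 20.225 dB in favour of A.

A, by 20.225 dB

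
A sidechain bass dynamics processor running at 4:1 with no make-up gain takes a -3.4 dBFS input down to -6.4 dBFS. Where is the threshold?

-7.4 dBFS

Let T be the threshold. Output overshoot = (input overshoot)/R, so -6.4 − T = (-3.4 − T)/4.
4·(-6.4 − T) = -3.4 − T → 3·T = -25.6 − (-3.4) = -22.2.
T = -22.2/3 = -7.4 dBFS.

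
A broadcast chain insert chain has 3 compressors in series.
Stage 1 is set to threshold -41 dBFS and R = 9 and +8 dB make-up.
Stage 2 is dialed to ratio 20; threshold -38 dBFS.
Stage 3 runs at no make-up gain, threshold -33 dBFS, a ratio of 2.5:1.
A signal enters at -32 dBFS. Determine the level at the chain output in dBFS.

Stage 1: overshoot 9 dB → 9/9 = 1 dB → -40 dBFS; +8 dB make-up → -32 dBFS.
Stage 2: 6 dB above -38 dBFS, reduced 20:1 to 0.3 dB above → -37.7 dBFS.
Stage 3: -37.7 dBFS ≤ -33 dBFS, so stage 3 doesn't engage; output -37.7 dBFS.

-37.7 dBFS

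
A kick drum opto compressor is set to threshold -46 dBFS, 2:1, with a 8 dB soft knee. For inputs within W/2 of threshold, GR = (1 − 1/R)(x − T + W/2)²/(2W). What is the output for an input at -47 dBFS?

-47.28125 dBFS

x − T + W/2 = -47 − (-46) + 4 = 3.
GR = (1 − 1/2) × 3² / 16 = 0.5 × 9 / 16 = 0.28125 dB.
Output = -47 − 0.28125 = -47.28125 dBFS.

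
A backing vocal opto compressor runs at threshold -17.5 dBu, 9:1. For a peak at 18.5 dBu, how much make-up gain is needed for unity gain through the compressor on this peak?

Without make-up, output = threshold + overshoot/9 = -17.5 + 4 = -13.5 dBu.
Gap to target: 32 dB.

32 dB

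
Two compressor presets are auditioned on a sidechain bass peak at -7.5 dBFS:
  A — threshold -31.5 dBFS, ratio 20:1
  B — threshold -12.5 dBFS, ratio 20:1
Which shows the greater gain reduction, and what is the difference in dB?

A: 24 dB over, compressed to 1.2 dB over, so 22.8 dB of GR.
B: 5 dB over, compressed to 0.25 dB over, so 4.75 dB of GR.
Difference: 18.05 dB in favour of A.

A, by 18.05 dB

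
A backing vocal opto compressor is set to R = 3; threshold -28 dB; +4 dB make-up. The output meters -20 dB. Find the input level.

-16 dB

Remove make-up: -20 − 4 = -24 dB.
Post-compression overshoot = -24 − (-28) = 4 dB.
Before 3:1 compression the overshoot was 4 × 3 = 12 dB, so input = -28 + 12 = -16 dB.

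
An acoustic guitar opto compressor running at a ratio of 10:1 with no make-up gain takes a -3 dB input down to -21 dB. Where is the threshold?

-23 dB

Input is 20 dB above T (since output overshoot × R = input overshoot: (-21 − T)·10 = -3 − T gives T = -23 dB).
Check: -23 + (-3 − (-23))/10 = -23 + 2 = -21 dB. ✓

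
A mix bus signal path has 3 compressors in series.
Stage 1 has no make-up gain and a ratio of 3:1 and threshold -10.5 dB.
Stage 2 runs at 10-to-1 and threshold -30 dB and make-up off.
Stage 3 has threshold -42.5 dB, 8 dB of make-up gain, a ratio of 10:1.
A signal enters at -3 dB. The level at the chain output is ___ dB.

Stage 1: -3 dB is 7.5 dB over -10.5 dB; at 3:1 that becomes 2.5 dB over, giving -8 dB.
Stage 2: 22 dB above -30 dB, reduced 10:1 to 2.2 dB above → -27.8 dB.
Stage 3: overshoot 14.7 dB → 14.7/10 = 1.47 dB → -41.03 dB; +8 dB make-up → -33.03 dB.

-33.03 dB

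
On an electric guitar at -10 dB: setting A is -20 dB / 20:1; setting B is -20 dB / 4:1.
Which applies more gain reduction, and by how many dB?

A, by 2 dB

A: 10 dB over, compressed to 0.5 dB over, so 9.5 dB of GR.
B: 10 dB over, compressed to 2.5 dB over, so 7.5 dB of GR.
Difference: 2 dB in favour of A.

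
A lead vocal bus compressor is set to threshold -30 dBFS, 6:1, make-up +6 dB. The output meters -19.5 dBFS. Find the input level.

Stripping the +6 dB make-up gives -25.5 dBFS at the gain stage.
The compressed level sits -25.5 − (-30) = 4.5 dB over threshold.
Input overshoot = R × output overshoot = 27 dB → input = -30 + 27 = -3 dBFS.

-3 dBFS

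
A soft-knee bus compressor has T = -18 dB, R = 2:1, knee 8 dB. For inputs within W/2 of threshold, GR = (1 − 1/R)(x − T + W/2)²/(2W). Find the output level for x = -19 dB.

-19.28125 dB

x − T + W/2 = -19 − (-18) + 4 = 3.
GR = (1 − 1/2) × 3² / 16 = 0.5 × 9 / 16 = 0.28125 dB.
Output = -19 − 0.28125 = -19.28125 dB.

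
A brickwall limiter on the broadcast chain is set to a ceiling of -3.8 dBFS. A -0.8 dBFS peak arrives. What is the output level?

A brickwall limiter is an ∞:1 compressor: any input above the ceiling is clamped to -3.8 dBFS.

-3.8 dBFS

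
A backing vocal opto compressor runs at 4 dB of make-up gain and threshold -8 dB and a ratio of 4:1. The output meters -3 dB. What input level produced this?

-4 dB

Stripping the +4 dB make-up gives -7 dB at the gain stage.
Post-compression overshoot = -7 − (-8) = 1 dB.
Undo the ratio: input overshoot = 1 × 4 = 4 dB, giving input = -4 dB.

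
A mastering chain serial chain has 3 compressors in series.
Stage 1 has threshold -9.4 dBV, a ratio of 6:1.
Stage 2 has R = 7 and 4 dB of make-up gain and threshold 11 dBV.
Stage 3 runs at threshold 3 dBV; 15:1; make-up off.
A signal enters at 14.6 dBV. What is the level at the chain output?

Stage 1: overshoot 24 dB → 24/6 = 4 dB → -5.4 dBV.
Stage 2: -5.4 dBV ≤ 11 dBV, so stage 2 doesn't engage; make-up brings it to -1.4 dBV.
Stage 3: below threshold (-1.4 ≤ 3); passes unchanged; output -1.4 dBV.

-1.4 dBV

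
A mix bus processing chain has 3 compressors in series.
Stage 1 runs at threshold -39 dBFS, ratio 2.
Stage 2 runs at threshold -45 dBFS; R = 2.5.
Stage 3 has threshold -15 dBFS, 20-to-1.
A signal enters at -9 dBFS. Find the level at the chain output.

-36.6 dBFS

Stage 1: 30 dB above -39 dBFS, reduced 2:1 to 15 dB above → -24 dBFS.
Stage 2: -24 dBFS is 21 dB over -45 dBFS; at 2.5:1 that becomes 8.4 dB over, giving -36.6 dBFS.
Stage 3: below threshold (-36.6 ≤ -15); passes unchanged; output -36.6 dBFS.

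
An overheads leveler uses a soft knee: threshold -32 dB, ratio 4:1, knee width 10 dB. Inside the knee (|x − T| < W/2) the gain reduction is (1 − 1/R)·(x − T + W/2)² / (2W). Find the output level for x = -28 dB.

-31.0375 dB

x − T + W/2 = -28 − (-32) + 5 = 9.
GR = (1 − 1/4) × 9² / 20 = 0.75 × 81 / 20 = 3.0375 dB.
Output = -28 − 3.0375 = -31.0375 dB.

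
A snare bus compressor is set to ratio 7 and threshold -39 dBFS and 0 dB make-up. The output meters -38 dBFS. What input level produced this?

-32 dBFS

That's 1 dB above the -39 dBFS threshold.
Before 7:1 compression the overshoot was 1 × 7 = 7 dB, so input = -39 + 7 = -32 dBFS.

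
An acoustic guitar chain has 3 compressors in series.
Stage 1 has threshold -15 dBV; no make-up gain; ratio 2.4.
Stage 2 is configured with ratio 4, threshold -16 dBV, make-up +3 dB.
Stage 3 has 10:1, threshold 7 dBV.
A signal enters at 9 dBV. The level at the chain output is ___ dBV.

Stage 1: overshoot 24 dB → 24/2.4 = 10 dB → -5 dBV.
Stage 2: -5 dBV is 11 dB over -16 dBV; at 4:1 that becomes 2.75 dB over, giving -13.25 dBV; +3 dB make-up → -10.25 dBV.
Stage 3: -10.25 dBV is at or below the 7 dBV threshold — no compression; output -10.25 dBV.

-10.25 dBV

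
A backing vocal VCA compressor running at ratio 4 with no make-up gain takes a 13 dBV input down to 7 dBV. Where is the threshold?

Input is 8 dB above T (since output overshoot × R = input overshoot: (7 − T)·4 = 13 − T gives T = 5 dBV).
Check: 5 + (13 − 5)/4 = 5 + 2 = 7 dBV. ✓

5 dBV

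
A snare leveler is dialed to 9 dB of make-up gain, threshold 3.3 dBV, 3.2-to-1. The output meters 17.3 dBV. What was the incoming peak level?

19.3 dBV

Before make-up, the level was 17.3 − 9 = 8.3 dBV.
Post-compression overshoot = 8.3 − 3.3 = 5 dB.
Before 3.2:1 compression the overshoot was 5 × 3.2 = 16 dB, so input = 3.3 + 16 = 19.3 dBV.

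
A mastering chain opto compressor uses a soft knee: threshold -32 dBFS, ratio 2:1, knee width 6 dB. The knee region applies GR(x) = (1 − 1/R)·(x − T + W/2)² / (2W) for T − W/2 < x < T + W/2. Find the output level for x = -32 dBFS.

x − T + W/2 = -32 − (-32) + 3 = 3.
GR = (1 − 1/2) × 3² / 12 = 0.5 × 9 / 12 = 0.375 dB.
Output = -32 − 0.375 = -32.375 dBFS.

-32.375 dBFS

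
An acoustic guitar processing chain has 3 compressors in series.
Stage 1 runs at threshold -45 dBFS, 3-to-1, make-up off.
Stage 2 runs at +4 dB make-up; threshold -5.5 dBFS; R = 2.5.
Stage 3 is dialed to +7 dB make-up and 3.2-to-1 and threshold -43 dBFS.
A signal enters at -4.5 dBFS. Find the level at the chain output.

Stage 1: -4.5 dBFS is 40.5 dB over -45 dBFS; at 3:1 that becomes 13.5 dB over, giving -31.5 dBFS.
Stage 2: -31.5 dBFS is at or below the -5.5 dBFS threshold — no compression; make-up brings it to -27.5 dBFS.
Stage 3: overshoot 15.5 dB → 15.5/3.2 = 4.84375 dB → -38.15625 dBFS; +7 dB make-up → -31.15625 dBFS.

-31.15625 dBFS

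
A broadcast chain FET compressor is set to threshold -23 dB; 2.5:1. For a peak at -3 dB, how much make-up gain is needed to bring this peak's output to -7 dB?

Without make-up, output = threshold + overshoot/2.5 = -23 + 8 = -15 dB.
Gap to target: 8 dB.

8 dB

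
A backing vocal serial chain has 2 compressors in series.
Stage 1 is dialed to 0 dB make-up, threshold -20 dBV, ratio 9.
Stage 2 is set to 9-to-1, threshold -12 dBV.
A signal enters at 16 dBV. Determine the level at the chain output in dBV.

Stage 1: overshoot 36 dB → 36/9 = 4 dB → -16 dBV.
Stage 2: -16 dBV ≤ -12 dBV, so stage 2 doesn't engage; output -16 dBV.

-16 dBV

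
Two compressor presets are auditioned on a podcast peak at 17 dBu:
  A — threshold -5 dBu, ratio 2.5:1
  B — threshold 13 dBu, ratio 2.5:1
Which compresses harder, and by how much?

A: GR = 22 − 22/2.5 = 13.2 dB.
B: GR = 4 − 4/2.5 = 2.4 dB.
A applies 10.8 dB more gain reduction.

A, by 10.8 dB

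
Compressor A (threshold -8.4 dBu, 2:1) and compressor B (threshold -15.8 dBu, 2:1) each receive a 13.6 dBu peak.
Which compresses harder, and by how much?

A: 22 dB over, compressed to 11 dB over, so 11 dB of GR.
B: 29.4 dB over, compressed to 14.7 dB over, so 14.7 dB of GR.
B reduces 3.7 dB more.

B, by 3.7 dB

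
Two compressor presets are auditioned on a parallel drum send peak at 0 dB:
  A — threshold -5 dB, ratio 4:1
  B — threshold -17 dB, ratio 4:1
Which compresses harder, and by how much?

B, by 9 dB

A: overshoot 5 dB → output overshoot 1.25 dB → GR 3.75 dB.
B: overshoot 17 dB → output overshoot 4.25 dB → GR 12.75 dB.
B applies 9 dB more gain reduction.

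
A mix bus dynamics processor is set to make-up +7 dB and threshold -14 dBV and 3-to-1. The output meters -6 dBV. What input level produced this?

-11 dBV

Before make-up, the level was -6 − 7 = -13 dBV.
That's 1 dB above the -14 dBV threshold.
Input overshoot = R × output overshoot = 3 dB → input = -14 + 3 = -11 dBV.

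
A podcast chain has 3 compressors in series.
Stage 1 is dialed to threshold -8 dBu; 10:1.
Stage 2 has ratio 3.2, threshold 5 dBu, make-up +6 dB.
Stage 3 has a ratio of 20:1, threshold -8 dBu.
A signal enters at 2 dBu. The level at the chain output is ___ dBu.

Stage 1: overshoot 10 dB → 10/10 = 1 dB → -7 dBu.
Stage 2: -7 dBu is at or below the 5 dBu threshold — no compression; make-up brings it to -1 dBu.
Stage 3: 7 dB above -8 dBu, reduced 20:1 to 0.35 dB above → -7.65 dBu.

-7.65 dBu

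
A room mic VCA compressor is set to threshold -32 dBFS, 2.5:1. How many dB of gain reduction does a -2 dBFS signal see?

18 dB

The signal is 30 dB above threshold.
At 2.5:1, output sits 30/2.5 = 12 dB above threshold.
So the signal is attenuated by 30 − 12 = 18 dB.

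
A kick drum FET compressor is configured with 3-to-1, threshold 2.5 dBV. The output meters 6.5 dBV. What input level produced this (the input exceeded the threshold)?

14.5 dBV

That's 4 dB above the 2.5 dBV threshold.
Before 3:1 compression the overshoot was 4 × 3 = 12 dB, so input = 2.5 + 12 = 14.5 dBV.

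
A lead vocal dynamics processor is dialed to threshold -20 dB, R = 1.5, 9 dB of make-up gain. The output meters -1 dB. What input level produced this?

-5 dB

Remove make-up: -1 − 9 = -10 dB.
That's 10 dB above the -20 dB threshold.
Before 1.5:1 compression the overshoot was 10 × 1.5 = 15 dB, so input = -20 + 15 = -5 dB.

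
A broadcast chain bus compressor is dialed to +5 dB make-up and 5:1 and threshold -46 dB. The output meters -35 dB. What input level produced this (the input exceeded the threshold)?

-16 dB

Remove make-up: -35 − 5 = -40 dB.
The compressed level sits -40 − (-46) = 6 dB over threshold.
Input overshoot = R × output overshoot = 30 dB → input = -46 + 30 = -16 dB.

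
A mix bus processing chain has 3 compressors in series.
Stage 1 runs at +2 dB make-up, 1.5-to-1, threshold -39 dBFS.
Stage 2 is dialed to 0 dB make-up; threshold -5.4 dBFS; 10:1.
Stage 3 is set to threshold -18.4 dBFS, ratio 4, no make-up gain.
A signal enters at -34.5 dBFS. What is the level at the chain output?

Stage 1: 4.5 dB above -39 dBFS, reduced 1.5:1 to 3 dB above → -36 dBFS; +2 dB make-up → -34 dBFS.
Stage 2: -34 dBFS ≤ -5.4 dBFS, so stage 2 doesn't engage; output -34 dBFS.
Stage 3: -34 dBFS ≤ -18.4 dBFS, so stage 3 doesn't engage; output -34 dBFS.

-34 dBFS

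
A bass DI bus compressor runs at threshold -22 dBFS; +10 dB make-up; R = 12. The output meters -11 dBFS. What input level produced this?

-10 dBFS

Remove make-up: -11 − 10 = -21 dBFS.
The compressed level sits -21 − (-22) = 1 dB over threshold.
Input overshoot = R × output overshoot = 12 dB → input = -22 + 12 = -10 dBFS.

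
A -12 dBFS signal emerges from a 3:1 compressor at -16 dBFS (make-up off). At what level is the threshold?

Let T be the threshold. Output overshoot = (input overshoot)/R, so -16 − T = (-12 − T)/3.
3·(-16 − T) = -12 − T → 2·T = -48 − (-12) = -36.
T = -36/2 = -18 dBFS.

-18 dBFS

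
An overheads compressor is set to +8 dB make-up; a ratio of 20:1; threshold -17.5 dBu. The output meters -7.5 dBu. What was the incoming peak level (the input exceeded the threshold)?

Remove make-up: -7.5 − 8 = -15.5 dBu.
The compressed level sits -15.5 − (-17.5) = 2 dB over threshold.
Before 20:1 compression the overshoot was 2 × 20 = 40 dB, so input = -17.5 + 40 = 22.5 dBu.

22.5 dBu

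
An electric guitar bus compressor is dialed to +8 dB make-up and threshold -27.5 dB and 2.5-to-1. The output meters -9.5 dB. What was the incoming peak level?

Remove make-up: -9.5 − 8 = -17.5 dB.
That's 10 dB above the -27.5 dB threshold.
Before 2.5:1 compression the overshoot was 10 × 2.5 = 25 dB, so input = -27.5 + 25 = -2.5 dB.

-2.5 dB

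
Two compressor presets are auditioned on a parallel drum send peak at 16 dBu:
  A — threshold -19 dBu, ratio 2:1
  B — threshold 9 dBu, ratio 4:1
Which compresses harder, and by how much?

A: overshoot 35 dB → output overshoot 17.5 dB → GR 17.5 dB.
B: overshoot 7 dB → output overshoot 1.75 dB → GR 5.25 dB.
A applies 12.25 dB more gain reduction.

A, by 12.25 dB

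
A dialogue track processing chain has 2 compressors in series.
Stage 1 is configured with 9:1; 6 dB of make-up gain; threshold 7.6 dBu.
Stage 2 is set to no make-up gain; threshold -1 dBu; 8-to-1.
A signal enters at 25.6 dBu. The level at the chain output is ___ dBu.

Stage 1: overshoot 18 dB → 18/9 = 2 dB → 9.6 dBu; +6 dB make-up → 15.6 dBu.
Stage 2: 16.6 dB above -1 dBu, reduced 8:1 to 2.075 dB above → 1.075 dBu.

1.075 dBu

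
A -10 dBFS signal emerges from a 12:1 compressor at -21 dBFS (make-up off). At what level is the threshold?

-22 dBFS

Let T be the threshold. Output overshoot = (input overshoot)/R, so -21 − T = (-10 − T)/12.
12·(-21 − T) = -10 − T → 11·T = -252 − (-10) = -242.
T = -242/11 = -22 dBFS.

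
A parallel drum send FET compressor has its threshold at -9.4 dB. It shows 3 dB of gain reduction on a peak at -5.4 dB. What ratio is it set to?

4:1

Input overshoot = -5.4 − (-9.4) = 4 dB.
Output overshoot = 4 − 3 = 1 dB.
Ratio = input overshoot / output overshoot = 4 / 1 = 4.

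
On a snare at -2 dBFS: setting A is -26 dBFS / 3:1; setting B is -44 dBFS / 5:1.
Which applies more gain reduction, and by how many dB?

B, by 17.6 dB

A: overshoot 24 dB → output overshoot 8 dB → GR 16 dB.
B: overshoot 42 dB → output overshoot 8.4 dB → GR 33.6 dB.
B applies 17.6 dB more gain reduction.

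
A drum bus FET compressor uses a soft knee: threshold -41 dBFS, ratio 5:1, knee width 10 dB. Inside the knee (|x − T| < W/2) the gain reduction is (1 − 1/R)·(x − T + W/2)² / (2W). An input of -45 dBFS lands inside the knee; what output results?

x − T + W/2 = -45 − (-41) + 5 = 1.
GR = (1 − 1/5) × 1² / 20 = 0.8 × 1 / 20 = 0.04 dB.
Output = -45 − 0.04 = -45.04 dBFS.

-45.04 dBFS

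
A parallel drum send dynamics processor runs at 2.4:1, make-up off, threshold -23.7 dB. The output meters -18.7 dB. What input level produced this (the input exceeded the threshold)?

-11.7 dB

That's 5 dB above the -23.7 dB threshold.
Before 2.4:1 compression the overshoot was 5 × 2.4 = 12 dB, so input = -23.7 + 12 = -11.7 dB.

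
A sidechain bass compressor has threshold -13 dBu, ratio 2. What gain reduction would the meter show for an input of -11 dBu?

Overshoot = -11 − (-13) = 2 dB.
A 2:1 ratio leaves 1 dB of that excess.
So the signal is attenuated by 2 − 1 = 1 dB.

1 dB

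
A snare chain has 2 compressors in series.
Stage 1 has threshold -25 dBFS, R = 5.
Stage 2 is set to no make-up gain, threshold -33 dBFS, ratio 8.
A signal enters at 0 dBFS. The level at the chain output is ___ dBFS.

Stage 1: overshoot 25 dB → 25/5 = 5 dB → -20 dBFS.
Stage 2: overshoot 13 dB → 13/8 = 1.625 dB → -31.375 dBFS.

-31.375 dBFS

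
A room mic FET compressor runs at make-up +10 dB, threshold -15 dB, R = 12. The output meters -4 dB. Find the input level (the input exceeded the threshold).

-3 dB

Stripping the +10 dB make-up gives -14 dB at the gain stage.
Post-compression overshoot = -14 − (-15) = 1 dB.
Before 12:1 compression the overshoot was 1 × 12 = 12 dB, so input = -15 + 12 = -3 dB.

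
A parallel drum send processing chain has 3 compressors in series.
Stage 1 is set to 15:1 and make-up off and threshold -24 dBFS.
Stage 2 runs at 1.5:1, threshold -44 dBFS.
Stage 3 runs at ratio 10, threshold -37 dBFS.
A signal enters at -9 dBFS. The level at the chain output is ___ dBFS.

-36.3 dBFS

Stage 1: overshoot 15 dB → 15/15 = 1 dB → -23 dBFS.
Stage 2: 21 dB above -44 dBFS, reduced 1.5:1 to 14 dB above → -30 dBFS.
Stage 3: -30 dBFS is 7 dB over -37 dBFS; at 10:1 that becomes 0.7 dB over, giving -36.3 dBFS.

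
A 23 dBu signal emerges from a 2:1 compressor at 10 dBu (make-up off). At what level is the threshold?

-3 dBu

Let T be the threshold. Output overshoot = (input overshoot)/R, so 10 − T = (23 − T)/2.
2·(10 − T) = 23 − T → 1·T = 20 − 23 = -3.
T = -3/1 = -3 dBu.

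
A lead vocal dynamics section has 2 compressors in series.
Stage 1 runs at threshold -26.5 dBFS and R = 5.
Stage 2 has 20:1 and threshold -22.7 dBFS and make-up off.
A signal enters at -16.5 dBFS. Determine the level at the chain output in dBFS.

-24.5 dBFS

Stage 1: overshoot 10 dB → 10/5 = 2 dB → -24.5 dBFS.
Stage 2: -24.5 dBFS is at or below the -22.7 dBFS threshold — no compression; output -24.5 dBFS.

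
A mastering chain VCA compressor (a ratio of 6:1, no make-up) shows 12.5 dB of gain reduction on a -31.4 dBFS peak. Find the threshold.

-46.4 dBFS

Input is 15 dB above T (since output overshoot × R = input overshoot: (-43.9 − T)·6 = -31.4 − T gives T = -46.4 dBFS).
Check: -46.4 + (-31.4 − (-46.4))/6 = -46.4 + 2.5 = -43.9 dBFS. ✓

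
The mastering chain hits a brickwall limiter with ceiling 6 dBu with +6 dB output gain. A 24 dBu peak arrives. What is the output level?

A brickwall limiter is an ∞:1 compressor: any input above the ceiling is clamped to 6 dBu.
Output gain then adds 6 dB: 6 + 6 = 12 dBu.

12 dBu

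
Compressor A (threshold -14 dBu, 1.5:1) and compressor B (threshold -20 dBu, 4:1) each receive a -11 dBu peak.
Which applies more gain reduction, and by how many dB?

A: GR = 3 − 3/1.5 = 1 dB.
B: GR = 9 − 9/4 = 6.75 dB.
Difference: 5.75 dB in favour of B.

B, by 5.75 dB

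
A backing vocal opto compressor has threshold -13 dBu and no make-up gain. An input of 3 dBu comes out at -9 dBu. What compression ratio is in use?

Input overshoot = 3 − (-13) = 16 dB; output overshoot = -9 − (-13) = 4 dB.
Ratio = 16 / 4 = 4.

4:1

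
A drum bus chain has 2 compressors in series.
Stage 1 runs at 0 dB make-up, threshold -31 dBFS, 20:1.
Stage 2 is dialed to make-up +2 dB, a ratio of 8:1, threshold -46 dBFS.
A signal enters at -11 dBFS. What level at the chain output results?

Stage 1: overshoot 20 dB → 20/20 = 1 dB → -30 dBFS.
Stage 2: overshoot 16 dB → 16/8 = 2 dB → -44 dBFS; +2 dB make-up → -42 dBFS.

-42 dBFS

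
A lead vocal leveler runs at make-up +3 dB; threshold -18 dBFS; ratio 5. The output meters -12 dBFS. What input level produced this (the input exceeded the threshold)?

Stripping the +3 dB make-up gives -15 dBFS at the gain stage.
The compressed level sits -15 − (-18) = 3 dB over threshold.
Input overshoot = R × output overshoot = 15 dB → input = -18 + 15 = -3 dBFS.

-3 dBFS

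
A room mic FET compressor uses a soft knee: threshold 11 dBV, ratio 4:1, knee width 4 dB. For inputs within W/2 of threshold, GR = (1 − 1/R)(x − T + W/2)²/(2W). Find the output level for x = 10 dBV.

9.90625 dBV

x − T + W/2 = 10 − 11 + 2 = 1.
GR = (1 − 1/4) × 1² / 8 = 0.75 × 1 / 8 = 0.09375 dB.
Output = 10 − 0.09375 = 9.90625 dBV.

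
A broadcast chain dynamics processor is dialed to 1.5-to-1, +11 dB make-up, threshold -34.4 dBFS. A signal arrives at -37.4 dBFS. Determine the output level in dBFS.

-37.4 dBFS is 3 dB below the -34.4 dBFS threshold, so no gain reduction is applied.
Make-up gain adds 11 dB: -37.4 + 11 = -26.4 dBFS.

-26.4 dBFS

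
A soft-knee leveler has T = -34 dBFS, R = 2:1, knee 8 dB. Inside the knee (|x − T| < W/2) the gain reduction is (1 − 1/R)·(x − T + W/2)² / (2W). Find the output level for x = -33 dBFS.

x − T + W/2 = -33 − (-34) + 4 = 5.
GR = (1 − 1/2) × 5² / 16 = 0.5 × 25 / 16 = 0.78125 dB.
Output = -33 − 0.78125 = -33.78125 dBFS.

-33.78125 dBFS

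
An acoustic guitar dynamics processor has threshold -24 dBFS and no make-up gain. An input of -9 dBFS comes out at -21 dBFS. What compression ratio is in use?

Input overshoot = -9 − (-24) = 15 dB; output overshoot = -21 − (-24) = 3 dB.
Ratio = 15 / 3 = 5.

5:1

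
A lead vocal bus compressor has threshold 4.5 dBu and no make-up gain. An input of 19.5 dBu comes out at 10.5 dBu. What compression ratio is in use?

2.5:1

Input overshoot = 19.5 − 4.5 = 15 dB; output overshoot = 10.5 − 4.5 = 6 dB.
Ratio = 15 / 6 = 2.5.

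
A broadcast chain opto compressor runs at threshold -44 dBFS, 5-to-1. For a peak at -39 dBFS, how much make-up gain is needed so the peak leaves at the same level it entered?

Without make-up, output = threshold + overshoot/5 = -44 + 1 = -43 dBFS.
Gap to target: 4 dB.

4 dB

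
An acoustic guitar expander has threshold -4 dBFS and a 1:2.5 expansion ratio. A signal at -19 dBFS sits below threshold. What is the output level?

Below threshold, a 1:2.5 expander applies gain = (2.5−1)×(T − x) of attenuation.
(2.5−1) × 15 = 22.5 dB, so output = -19 − 22.5 = -41.5 dBFS.

-41.5 dBFS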